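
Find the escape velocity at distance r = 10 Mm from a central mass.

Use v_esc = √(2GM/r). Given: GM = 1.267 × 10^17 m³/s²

Convert to SI: r = 10 Mm = 1e+07 m.
Escape velocity comes from setting total energy to zero: ½v² − GM/r = 0 ⇒ v_esc = √(2GM / r).
v_esc = √(2 · 1.267e+17 / 1e+07) m/s ≈ 1.592e+05 m/s = 159.2 km/s.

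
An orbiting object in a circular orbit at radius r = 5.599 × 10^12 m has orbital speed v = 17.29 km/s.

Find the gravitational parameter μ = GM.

Convert to SI: v = 17.29 km/s = 17290 m/s.
For a circular orbit v² = GM/r, so GM = v² · r.
GM = (17290)² · 5.599e+12 m³/s² ≈ 1.674e+21 m³/s² = 1.674 × 10^21 m³/s².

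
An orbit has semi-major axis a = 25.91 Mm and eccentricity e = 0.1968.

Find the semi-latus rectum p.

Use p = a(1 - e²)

Convert to SI: a = 25.91 Mm = 2.591e+07 m.
p = a (1 − e²).
p = 2.591e+07 · (1 − (0.1968)²) = 2.591e+07 · 0.96127 ≈ 2.491e+07 m = 24.91 Mm.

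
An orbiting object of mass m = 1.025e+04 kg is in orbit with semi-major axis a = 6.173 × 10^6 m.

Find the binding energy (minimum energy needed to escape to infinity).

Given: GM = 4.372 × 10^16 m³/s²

Total orbital energy is E = −GMm/(2a); binding energy is E_bind = −E = GMm/(2a).
E_bind = 4.372e+16 · 1.025e+04 / (2 · 6.173e+06) J ≈ 3.63e+13 J = 36.3 TJ.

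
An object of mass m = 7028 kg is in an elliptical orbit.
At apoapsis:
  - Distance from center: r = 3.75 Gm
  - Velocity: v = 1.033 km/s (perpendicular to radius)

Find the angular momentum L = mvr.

Convert to SI: r = 3.75 Gm = 3.75e+09 m; v = 1.033 km/s = 1033 m/s.
Since v is perpendicular to r, L = m · v · r.
L = 7028 · 1033 · 3.75e+09 kg·m²/s ≈ 2.722e+16 kg·m²/s.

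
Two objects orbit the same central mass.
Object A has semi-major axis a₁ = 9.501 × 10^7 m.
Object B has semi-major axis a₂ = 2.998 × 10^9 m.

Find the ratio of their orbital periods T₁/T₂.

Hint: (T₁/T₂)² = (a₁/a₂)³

From Kepler's third law, (T₁/T₂)² = (a₁/a₂)³, so T₁/T₂ = (a₁/a₂)^(3/2).
a₁/a₂ = 9.501e+07 / 2.998e+09 = 0.0316911.
T₁/T₂ = (0.0316911)^(3/2) ≈ 0.005642.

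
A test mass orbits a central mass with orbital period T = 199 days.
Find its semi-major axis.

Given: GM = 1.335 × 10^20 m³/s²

Convert to SI: T = 199 days = 1.71936e+07 s.
Invert Kepler's third law: a = (GM · T² / (4π²))^(1/3).
Substituting T = 1.71936e+07 s and GM = 1.335e+20 m³/s²:
a = (1.335e+20 · (1.71936e+07)² / (4π²))^(1/3) m
a ≈ 9.999e+10 m = 99.99 Gm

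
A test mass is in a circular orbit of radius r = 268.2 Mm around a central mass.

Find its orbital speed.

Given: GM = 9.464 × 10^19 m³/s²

Convert to SI: r = 268.2 Mm = 2.682e+08 m.
For a circular orbit, gravity supplies the centripetal force, so v = √(GM / r).
v = √(9.464e+19 / 2.682e+08) m/s ≈ 5.94e+05 m/s = 594 km/s.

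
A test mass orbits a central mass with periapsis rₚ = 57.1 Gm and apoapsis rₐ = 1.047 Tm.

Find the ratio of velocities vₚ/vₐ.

Convert to SI: rₚ = 57.1 Gm = 5.71e+10 m; rₐ = 1.047 Tm = 1.047e+12 m.
Conservation of angular momentum gives rₚvₚ = rₐvₐ, so vₚ/vₐ = rₐ/rₚ.
vₚ/vₐ = 1.047e+12 / 5.71e+10 ≈ 18.34.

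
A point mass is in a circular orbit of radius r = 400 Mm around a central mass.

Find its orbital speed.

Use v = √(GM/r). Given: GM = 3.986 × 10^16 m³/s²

Convert to SI: r = 400 Mm = 4e+08 m.
For a circular orbit, gravity supplies the centripetal force, so v = √(GM / r).
v = √(3.986e+16 / 4e+08) m/s ≈ 9982 m/s = 9.982 km/s.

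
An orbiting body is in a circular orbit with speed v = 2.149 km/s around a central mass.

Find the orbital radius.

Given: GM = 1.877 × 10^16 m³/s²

Convert to SI: v = 2.149 km/s = 2149 m/s.
For a circular orbit, v² = GM / r, so r = GM / v².
r = 1.877e+16 / (2149)² m ≈ 4.064e+09 m = 4.064 × 10^9 m.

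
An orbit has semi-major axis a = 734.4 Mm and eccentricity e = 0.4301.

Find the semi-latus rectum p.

Convert to SI: a = 734.4 Mm = 7.344e+08 m.
p = a (1 − e²).
p = 7.344e+08 · (1 − (0.4301)²) = 7.344e+08 · 0.815014 ≈ 5.985e+08 m = 598.5 Mm.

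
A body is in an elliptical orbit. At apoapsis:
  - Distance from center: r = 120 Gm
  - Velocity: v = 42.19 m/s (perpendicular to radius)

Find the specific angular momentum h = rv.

Convert to SI: r = 120 Gm = 1.2e+11 m.
With v perpendicular to r, h = r · v.
h = 1.2e+11 · 42.19 m²/s ≈ 5.063e+12 m²/s.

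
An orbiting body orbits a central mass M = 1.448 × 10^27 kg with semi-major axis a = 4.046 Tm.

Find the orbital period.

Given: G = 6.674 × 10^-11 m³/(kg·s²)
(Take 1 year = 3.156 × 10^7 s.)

Convert to SI: a = 4.046 Tm = 4.046e+12 m.
GM = G · M = 6.674e-11 · 1.448e+27 = 9.66395e+16 m³/s².
Kepler's third law: T = 2π √(a³ / GM).
Substituting a = 4.046e+12 m and GM = 9.66395e+16 m³/s²:
T = 2π √((4.046e+12)³ / 9.66395e+16) s
T ≈ 1.645e+11 s = 5212 years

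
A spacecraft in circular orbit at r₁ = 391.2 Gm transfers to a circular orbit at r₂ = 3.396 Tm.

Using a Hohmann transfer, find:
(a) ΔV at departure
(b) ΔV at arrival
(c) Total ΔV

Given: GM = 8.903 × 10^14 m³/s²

Convert to SI: r₁ = 391.2 Gm = 3.912e+11 m; r₂ = 3.396 Tm = 3.396e+12 m.
Transfer semi-major axis: a_t = (r₁ + r₂)/2 = (3.912e+11 + 3.396e+12)/2 = 1.8936e+12 m.
Circular speeds: v₁ = √(GM/r₁) = 47.7055 m/s, v₂ = √(GM/r₂) = 16.1914 m/s.
Transfer speeds (vis-viva v² = GM(2/r − 1/a_t)): v₁ᵗ = 63.8864 m/s, v₂ᵗ = 7.35935 m/s.
(a) ΔV₁ = |v₁ᵗ − v₁| ≈ 16.18 m/s = 16.18 m/s.
(b) ΔV₂ = |v₂ − v₂ᵗ| ≈ 8.832 m/s = 8.832 m/s.
(c) ΔV_total = ΔV₁ + ΔV₂ ≈ 25.01 m/s = 25.01 m/s.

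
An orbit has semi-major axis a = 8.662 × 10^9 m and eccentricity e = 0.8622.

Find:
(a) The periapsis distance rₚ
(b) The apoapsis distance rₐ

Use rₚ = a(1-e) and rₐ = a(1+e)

(a) rₚ = a(1 − e) = 8.662e+09 · (1 − 0.8622) = 8.662e+09 · 0.1378 ≈ 1.194e+09 m = 1.194 × 10^9 m.
(b) rₐ = a(1 + e) = 8.662e+09 · (1 + 0.8622) = 8.662e+09 · 1.8622 ≈ 1.613e+10 m = 1.613 × 10^10 m.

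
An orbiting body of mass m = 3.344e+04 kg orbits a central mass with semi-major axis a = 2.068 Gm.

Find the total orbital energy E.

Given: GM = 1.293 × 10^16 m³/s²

Convert to SI: a = 2.068 Gm = 2.068e+09 m.
E = −GMm / (2a).
E = −1.293e+16 · 3.344e+04 / (2 · 2.068e+09) J ≈ -1.045e+11 J = -104.5 GJ.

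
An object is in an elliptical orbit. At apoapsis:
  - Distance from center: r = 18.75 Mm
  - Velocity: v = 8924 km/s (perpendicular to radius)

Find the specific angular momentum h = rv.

Convert to SI: r = 18.75 Mm = 1.875e+07 m; v = 8924 km/s = 8.924e+06 m/s.
With v perpendicular to r, h = r · v.
h = 1.875e+07 · 8.924e+06 m²/s ≈ 1.673e+14 m²/s.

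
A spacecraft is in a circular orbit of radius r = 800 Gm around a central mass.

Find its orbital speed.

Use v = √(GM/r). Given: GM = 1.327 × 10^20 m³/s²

Convert to SI: r = 800 Gm = 8e+11 m.
For a circular orbit, gravity supplies the centripetal force, so v = √(GM / r).
v = √(1.327e+20 / 8e+11) m/s ≈ 1.288e+04 m/s = 12.88 km/s.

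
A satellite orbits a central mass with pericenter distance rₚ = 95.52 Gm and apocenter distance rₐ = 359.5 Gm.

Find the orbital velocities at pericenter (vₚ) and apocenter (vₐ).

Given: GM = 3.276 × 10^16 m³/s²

Convert to SI: rₚ = 95.52 Gm = 9.552e+10 m; rₐ = 359.5 Gm = 3.595e+11 m.
Use the vis-viva equation v² = GM(2/r − 1/a) with a = (rₚ + rₐ)/2 = (9.552e+10 + 3.595e+11)/2 = 2.2751e+11 m.
vₚ = √(GM · (2/rₚ − 1/a)) = √(3.276e+16 · (2/9.552e+10 − 1/2.2751e+11)) m/s ≈ 736.2 m/s = 736.2 m/s.
vₐ = √(GM · (2/rₐ − 1/a)) = √(3.276e+16 · (2/3.595e+11 − 1/2.2751e+11)) m/s ≈ 195.6 m/s = 195.6 m/s.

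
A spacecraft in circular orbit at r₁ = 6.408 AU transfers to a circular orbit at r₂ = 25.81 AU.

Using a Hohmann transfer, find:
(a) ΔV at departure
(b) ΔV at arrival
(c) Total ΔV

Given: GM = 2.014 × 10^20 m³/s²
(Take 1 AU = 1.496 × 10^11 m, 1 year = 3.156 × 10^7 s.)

Convert to SI: r₁ = 6.408 AU = 9.58637e+11 m; r₂ = 25.81 AU = 3.86118e+12 m.
Transfer semi-major axis: a_t = (r₁ + r₂)/2 = (9.58637e+11 + 3.86118e+12)/2 = 2.40991e+12 m.
Circular speeds: v₁ = √(GM/r₁) = 14494.5 m/s, v₂ = √(GM/r₂) = 7222.21 m/s.
Transfer speeds (vis-viva v² = GM(2/r − 1/a_t)): v₁ᵗ = 18346.9 m/s, v₂ᵗ = 4555.09 m/s.
(a) ΔV₁ = |v₁ᵗ − v₁| ≈ 3852 m/s = 0.8127 AU/year.
(b) ΔV₂ = |v₂ − v₂ᵗ| ≈ 2667 m/s = 0.5627 AU/year.
(c) ΔV_total = ΔV₁ + ΔV₂ ≈ 6520 m/s = 1.375 AU/year.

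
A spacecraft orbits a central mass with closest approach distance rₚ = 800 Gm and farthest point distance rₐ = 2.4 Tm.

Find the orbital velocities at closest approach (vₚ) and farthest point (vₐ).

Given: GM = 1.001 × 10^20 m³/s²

Convert to SI: rₚ = 800 Gm = 8e+11 m; rₐ = 2.4 Tm = 2.4e+12 m.
Use the vis-viva equation v² = GM(2/r − 1/a) with a = (rₚ + rₐ)/2 = (8e+11 + 2.4e+12)/2 = 1.6e+12 m.
vₚ = √(GM · (2/rₚ − 1/a)) = √(1.001e+20 · (2/8e+11 − 1/1.6e+12)) m/s ≈ 1.37e+04 m/s = 13.7 km/s.
vₐ = √(GM · (2/rₐ − 1/a)) = √(1.001e+20 · (2/2.4e+12 − 1/1.6e+12)) m/s ≈ 4567 m/s = 4.567 km/s.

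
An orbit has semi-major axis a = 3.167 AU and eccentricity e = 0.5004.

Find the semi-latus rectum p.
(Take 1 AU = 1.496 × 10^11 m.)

Convert to SI: a = 3.167 AU = 4.73783e+11 m.
p = a (1 − e²).
p = 4.73783e+11 · (1 − (0.5004)²) = 4.73783e+11 · 0.7496 ≈ 3.551e+11 m = 2.374 AU.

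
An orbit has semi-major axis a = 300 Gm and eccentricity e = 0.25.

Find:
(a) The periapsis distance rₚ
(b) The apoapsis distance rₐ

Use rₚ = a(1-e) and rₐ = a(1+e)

Convert to SI: a = 300 Gm = 3e+11 m.
(a) rₚ = a(1 − e) = 3e+11 · (1 − 0.25) = 3e+11 · 0.75 ≈ 2.25e+11 m = 225 Gm.
(b) rₐ = a(1 + e) = 3e+11 · (1 + 0.25) = 3e+11 · 1.25 ≈ 3.75e+11 m = 375 Gm.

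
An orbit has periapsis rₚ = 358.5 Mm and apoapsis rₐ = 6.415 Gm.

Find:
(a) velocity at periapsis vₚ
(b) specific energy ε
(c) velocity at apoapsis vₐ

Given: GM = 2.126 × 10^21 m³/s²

Convert to SI: rₚ = 358.5 Mm = 3.585e+08 m; rₐ = 6.415 Gm = 6.415e+09 m.
(a) With a = (rₚ + rₐ)/2 = 3.38675e+09 m, vₚ = √(GM (2/rₚ − 1/a)) = √(2.126e+21 · (2/3.585e+08 − 1/3.38675e+09)) m/s ≈ 3.352e+06 m/s
(b) With a = (rₚ + rₐ)/2 = 3.38675e+09 m, ε = −GM/(2a) = −2.126e+21/(2 · 3.38675e+09) J/kg ≈ -3.139e+11 J/kg
(c) With a = (rₚ + rₐ)/2 = 3.38675e+09 m, vₐ = √(GM (2/rₐ − 1/a)) = √(2.126e+21 · (2/6.415e+09 − 1/3.38675e+09)) m/s ≈ 1.873e+05 m/s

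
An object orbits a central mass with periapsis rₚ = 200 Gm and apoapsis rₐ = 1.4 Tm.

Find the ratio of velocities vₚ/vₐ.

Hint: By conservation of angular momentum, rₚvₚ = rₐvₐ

Convert to SI: rₚ = 200 Gm = 2e+11 m; rₐ = 1.4 Tm = 1.4e+12 m.
Conservation of angular momentum gives rₚvₚ = rₐvₐ, so vₚ/vₐ = rₐ/rₚ.
vₚ/vₐ = 1.4e+12 / 2e+11 ≈ 7.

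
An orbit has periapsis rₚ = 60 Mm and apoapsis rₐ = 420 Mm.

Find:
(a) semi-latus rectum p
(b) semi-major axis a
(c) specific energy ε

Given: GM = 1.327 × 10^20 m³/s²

Convert to SI: rₚ = 60 Mm = 6e+07 m; rₐ = 420 Mm = 4.2e+08 m.
(a) From a = (rₚ + rₐ)/2 = 2.4e+08 m and e = (rₐ − rₚ)/(rₐ + rₚ) = 0.75, p = a(1 − e²) = 2.4e+08 · (1 − (0.75)²) ≈ 1.05e+08 m
(b) a = (rₚ + rₐ)/2 = (6e+07 + 4.2e+08)/2 ≈ 2.4e+08 m
(c) With a = (rₚ + rₐ)/2 = 2.4e+08 m, ε = −GM/(2a) = −1.327e+20/(2 · 2.4e+08) J/kg ≈ -2.765e+11 J/kg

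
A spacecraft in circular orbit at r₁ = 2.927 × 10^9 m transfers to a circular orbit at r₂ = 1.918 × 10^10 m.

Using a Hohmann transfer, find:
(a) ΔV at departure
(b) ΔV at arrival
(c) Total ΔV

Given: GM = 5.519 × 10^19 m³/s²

Transfer semi-major axis: a_t = (r₁ + r₂)/2 = (2.927e+09 + 1.918e+10)/2 = 1.10535e+10 m.
Circular speeds: v₁ = √(GM/r₁) = 137315 m/s, v₂ = √(GM/r₂) = 53642.1 m/s.
Transfer speeds (vis-viva v² = GM(2/r − 1/a_t)): v₁ᵗ = 180881 m/s, v₂ᵗ = 27603.7 m/s.
(a) ΔV₁ = |v₁ᵗ − v₁| ≈ 4.357e+04 m/s = 43.57 km/s.
(b) ΔV₂ = |v₂ − v₂ᵗ| ≈ 2.604e+04 m/s = 26.04 km/s.
(c) ΔV_total = ΔV₁ + ΔV₂ ≈ 6.96e+04 m/s = 69.6 km/s.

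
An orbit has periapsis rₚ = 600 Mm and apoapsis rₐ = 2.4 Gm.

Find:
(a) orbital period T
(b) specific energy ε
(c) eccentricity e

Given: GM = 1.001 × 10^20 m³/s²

Convert to SI: rₚ = 600 Mm = 6e+08 m; rₐ = 2.4 Gm = 2.4e+09 m.
(a) With a = (rₚ + rₐ)/2 = 1.5e+09 m, T = 2π √(a³/GM) = 2π √((1.5e+09)³/1.001e+20) s ≈ 3.648e+04 s
(b) With a = (rₚ + rₐ)/2 = 1.5e+09 m, ε = −GM/(2a) = −1.001e+20/(2 · 1.5e+09) J/kg ≈ -3.337e+10 J/kg
(c) e = (rₐ − rₚ)/(rₐ + rₚ) = (2.4e+09 − 6e+08)/(2.4e+09 + 6e+08) ≈ 0.6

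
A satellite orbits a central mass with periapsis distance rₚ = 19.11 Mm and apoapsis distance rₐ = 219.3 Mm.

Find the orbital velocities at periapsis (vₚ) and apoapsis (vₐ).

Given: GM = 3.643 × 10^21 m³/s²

Convert to SI: rₚ = 19.11 Mm = 1.911e+07 m; rₐ = 219.3 Mm = 2.193e+08 m.
Use the vis-viva equation v² = GM(2/r − 1/a) with a = (rₚ + rₐ)/2 = (1.911e+07 + 2.193e+08)/2 = 1.19205e+08 m.
vₚ = √(GM · (2/rₚ − 1/a)) = √(3.643e+21 · (2/1.911e+07 − 1/1.19205e+08)) m/s ≈ 1.873e+07 m/s = 1.873e+04 km/s.
vₐ = √(GM · (2/rₐ − 1/a)) = √(3.643e+21 · (2/2.193e+08 − 1/1.19205e+08)) m/s ≈ 1.632e+06 m/s = 1632 km/s.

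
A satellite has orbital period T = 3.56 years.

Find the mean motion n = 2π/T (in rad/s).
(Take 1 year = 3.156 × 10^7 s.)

Convert to SI: T = 3.56 years = 1.12354e+08 s.
n = 2π / T.
n = 2π / 1.12354e+08 s ≈ 5.592e-08 rad/s.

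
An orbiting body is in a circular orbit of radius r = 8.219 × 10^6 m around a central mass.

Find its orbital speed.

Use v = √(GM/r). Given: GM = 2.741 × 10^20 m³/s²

For a circular orbit, gravity supplies the centripetal force, so v = √(GM / r).
v = √(2.741e+20 / 8.219e+06) m/s ≈ 5.775e+06 m/s = 5775 km/s.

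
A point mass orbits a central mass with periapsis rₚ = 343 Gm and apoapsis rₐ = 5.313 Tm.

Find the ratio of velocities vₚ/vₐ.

Convert to SI: rₚ = 343 Gm = 3.43e+11 m; rₐ = 5.313 Tm = 5.313e+12 m.
Conservation of angular momentum gives rₚvₚ = rₐvₐ, so vₚ/vₐ = rₐ/rₚ.
vₚ/vₐ = 5.313e+12 / 3.43e+11 ≈ 15.49.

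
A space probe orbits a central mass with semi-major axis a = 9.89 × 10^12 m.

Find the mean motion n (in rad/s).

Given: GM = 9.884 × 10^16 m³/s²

n = √(GM / a³).
n = √(9.884e+16 / (9.89e+12)³) rad/s ≈ 1.011e-11 rad/s.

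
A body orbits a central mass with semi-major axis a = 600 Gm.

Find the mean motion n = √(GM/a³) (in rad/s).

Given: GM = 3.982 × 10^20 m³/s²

Convert to SI: a = 600 Gm = 6e+11 m.
n = √(GM / a³).
n = √(3.982e+20 / (6e+11)³) rad/s ≈ 4.294e-08 rad/s.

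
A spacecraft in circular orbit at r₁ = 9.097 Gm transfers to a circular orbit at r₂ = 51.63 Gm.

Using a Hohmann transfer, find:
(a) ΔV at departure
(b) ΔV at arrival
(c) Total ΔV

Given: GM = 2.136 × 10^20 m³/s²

Convert to SI: r₁ = 9.097 Gm = 9.097e+09 m; r₂ = 51.63 Gm = 5.163e+10 m.
Transfer semi-major axis: a_t = (r₁ + r₂)/2 = (9.097e+09 + 5.163e+10)/2 = 3.03635e+10 m.
Circular speeds: v₁ = √(GM/r₁) = 153233 m/s, v₂ = √(GM/r₂) = 64320.5 m/s.
Transfer speeds (vis-viva v² = GM(2/r − 1/a_t)): v₁ᵗ = 199814 m/s, v₂ᵗ = 35206.5 m/s.
(a) ΔV₁ = |v₁ᵗ − v₁| ≈ 4.658e+04 m/s = 46.58 km/s.
(b) ΔV₂ = |v₂ − v₂ᵗ| ≈ 2.911e+04 m/s = 29.11 km/s.
(c) ΔV_total = ΔV₁ + ΔV₂ ≈ 7.57e+04 m/s = 75.7 km/s.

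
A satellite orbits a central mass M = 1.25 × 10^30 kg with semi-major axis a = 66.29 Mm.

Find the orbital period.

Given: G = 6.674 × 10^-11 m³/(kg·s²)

Convert to SI: a = 66.29 Mm = 6.629e+07 m.
GM = G · M = 6.674e-11 · 1.25e+30 = 8.3425e+19 m³/s².
Kepler's third law: T = 2π √(a³ / GM).
Substituting a = 6.629e+07 m and GM = 8.3425e+19 m³/s²:
T = 2π √((6.629e+07)³ / 8.3425e+19) s
T ≈ 371.3 s = 6.188 minutes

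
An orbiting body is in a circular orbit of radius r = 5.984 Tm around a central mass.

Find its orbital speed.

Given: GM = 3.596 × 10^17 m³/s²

Convert to SI: r = 5.984 Tm = 5.984e+12 m.
For a circular orbit, gravity supplies the centripetal force, so v = √(GM / r).
v = √(3.596e+17 / 5.984e+12) m/s ≈ 245.1 m/s = 245.1 m/s.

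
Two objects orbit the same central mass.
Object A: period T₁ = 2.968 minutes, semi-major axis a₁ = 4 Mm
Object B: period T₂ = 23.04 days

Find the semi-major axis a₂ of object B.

Convert to SI: T₁ = 2.968 minutes = 178.08 s; a₁ = 4 Mm = 4e+06 m; T₂ = 23.04 days = 1.99066e+06 s.
Kepler's third law: (T₁/T₂)² = (a₁/a₂)³ ⇒ a₂ = a₁ · (T₂/T₁)^(2/3).
T₂/T₁ = 1.99066e+06 / 178.08 = 11178.4.
a₂ = 4e+06 · (11178.4)^(2/3) m ≈ 2e+09 m = 2 Gm.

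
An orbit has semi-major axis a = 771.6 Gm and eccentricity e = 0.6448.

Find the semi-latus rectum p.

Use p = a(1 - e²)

Convert to SI: a = 771.6 Gm = 7.716e+11 m.
p = a (1 − e²).
p = 7.716e+11 · (1 − (0.6448)²) = 7.716e+11 · 0.584233 ≈ 4.508e+11 m = 450.8 Gm.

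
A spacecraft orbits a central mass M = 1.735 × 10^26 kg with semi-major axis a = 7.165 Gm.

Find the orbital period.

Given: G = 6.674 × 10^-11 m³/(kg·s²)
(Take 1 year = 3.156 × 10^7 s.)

Convert to SI: a = 7.165 Gm = 7.165e+09 m.
GM = G · M = 6.674e-11 · 1.735e+26 = 1.15794e+16 m³/s².
Kepler's third law: T = 2π √(a³ / GM).
Substituting a = 7.165e+09 m and GM = 1.15794e+16 m³/s²:
T = 2π √((7.165e+09)³ / 1.15794e+16) s
T ≈ 3.541e+07 s = 1.122 years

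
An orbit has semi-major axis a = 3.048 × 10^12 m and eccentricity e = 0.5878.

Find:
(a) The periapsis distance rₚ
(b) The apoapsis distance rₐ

(a) rₚ = a(1 − e) = 3.048e+12 · (1 − 0.5878) = 3.048e+12 · 0.4122 ≈ 1.256e+12 m = 1.256 × 10^12 m.
(b) rₐ = a(1 + e) = 3.048e+12 · (1 + 0.5878) = 3.048e+12 · 1.5878 ≈ 4.84e+12 m = 4.84 × 10^12 m.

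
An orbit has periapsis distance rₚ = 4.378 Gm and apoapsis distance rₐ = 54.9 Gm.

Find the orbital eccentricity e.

Convert to SI: rₚ = 4.378 Gm = 4.378e+09 m; rₐ = 54.9 Gm = 5.49e+10 m.
e = (rₐ − rₚ) / (rₐ + rₚ).
e = (5.49e+10 − 4.378e+09) / (5.49e+10 + 4.378e+09) = 5.0522e+10 / 5.9278e+10 ≈ 0.8523.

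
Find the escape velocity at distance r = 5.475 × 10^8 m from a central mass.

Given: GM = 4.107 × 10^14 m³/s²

Escape velocity comes from setting total energy to zero: ½v² − GM/r = 0 ⇒ v_esc = √(2GM / r).
v_esc = √(2 · 4.107e+14 / 5.475e+08) m/s ≈ 1225 m/s = 1.225 km/s.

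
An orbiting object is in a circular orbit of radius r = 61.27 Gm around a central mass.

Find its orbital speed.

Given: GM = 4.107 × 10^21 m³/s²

Convert to SI: r = 61.27 Gm = 6.127e+10 m.
For a circular orbit, gravity supplies the centripetal force, so v = √(GM / r).
v = √(4.107e+21 / 6.127e+10) m/s ≈ 2.589e+05 m/s = 258.9 km/s.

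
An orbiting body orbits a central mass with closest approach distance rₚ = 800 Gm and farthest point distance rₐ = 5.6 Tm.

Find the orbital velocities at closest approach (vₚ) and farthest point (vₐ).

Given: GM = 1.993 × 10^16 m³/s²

Convert to SI: rₚ = 800 Gm = 8e+11 m; rₐ = 5.6 Tm = 5.6e+12 m.
Use the vis-viva equation v² = GM(2/r − 1/a) with a = (rₚ + rₐ)/2 = (8e+11 + 5.6e+12)/2 = 3.2e+12 m.
vₚ = √(GM · (2/rₚ − 1/a)) = √(1.993e+16 · (2/8e+11 − 1/3.2e+12)) m/s ≈ 208.8 m/s = 208.8 m/s.
vₐ = √(GM · (2/rₐ − 1/a)) = √(1.993e+16 · (2/5.6e+12 − 1/3.2e+12)) m/s ≈ 29.83 m/s = 29.83 m/s.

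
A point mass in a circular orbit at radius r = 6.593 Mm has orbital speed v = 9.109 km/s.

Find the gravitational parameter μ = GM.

Convert to SI: r = 6.593 Mm = 6.593e+06 m; v = 9.109 km/s = 9109 m/s.
For a circular orbit v² = GM/r, so GM = v² · r.
GM = (9109)² · 6.593e+06 m³/s² ≈ 5.47e+14 m³/s² = 5.47 × 10^14 m³/s².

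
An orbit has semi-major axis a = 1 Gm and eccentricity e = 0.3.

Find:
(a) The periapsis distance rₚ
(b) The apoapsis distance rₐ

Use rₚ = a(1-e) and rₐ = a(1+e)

Convert to SI: a = 1 Gm = 1e+09 m.
(a) rₚ = a(1 − e) = 1e+09 · (1 − 0.3) = 1e+09 · 0.7 ≈ 7e+08 m = 700 Mm.
(b) rₐ = a(1 + e) = 1e+09 · (1 + 0.3) = 1e+09 · 1.3 ≈ 1.3e+09 m = 1.3 Gm.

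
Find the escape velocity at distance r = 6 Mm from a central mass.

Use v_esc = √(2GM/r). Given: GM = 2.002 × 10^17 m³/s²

Convert to SI: r = 6 Mm = 6e+06 m.
Escape velocity comes from setting total energy to zero: ½v² − GM/r = 0 ⇒ v_esc = √(2GM / r).
v_esc = √(2 · 2.002e+17 / 6e+06) m/s ≈ 2.583e+05 m/s = 258.3 km/s.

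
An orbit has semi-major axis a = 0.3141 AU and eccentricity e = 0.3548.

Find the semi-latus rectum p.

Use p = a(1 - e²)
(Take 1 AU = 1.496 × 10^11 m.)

Convert to SI: a = 0.3141 AU = 4.69894e+10 m.
p = a (1 − e²).
p = 4.69894e+10 · (1 − (0.3548)²) = 4.69894e+10 · 0.874117 ≈ 4.107e+10 m = 0.2746 AU.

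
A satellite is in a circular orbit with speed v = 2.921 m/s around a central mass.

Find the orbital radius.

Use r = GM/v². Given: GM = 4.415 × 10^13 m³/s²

For a circular orbit, v² = GM / r, so r = GM / v².
r = 4.415e+13 / (2.921)² m ≈ 5.174e+12 m = 5.174 Tm.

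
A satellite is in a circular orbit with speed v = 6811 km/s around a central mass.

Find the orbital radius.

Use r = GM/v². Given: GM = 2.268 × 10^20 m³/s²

Convert to SI: v = 6811 km/s = 6.811e+06 m/s.
For a circular orbit, v² = GM / r, so r = GM / v².
r = 2.268e+20 / (6.811e+06)² m ≈ 4.889e+06 m = 4.889 × 10^6 m.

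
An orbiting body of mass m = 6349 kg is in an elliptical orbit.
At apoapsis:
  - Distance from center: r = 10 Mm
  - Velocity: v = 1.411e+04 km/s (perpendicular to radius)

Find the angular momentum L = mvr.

Convert to SI: r = 10 Mm = 1e+07 m; v = 1.411e+04 km/s = 1.411e+07 m/s.
Since v is perpendicular to r, L = m · v · r.
L = 6349 · 1.411e+07 · 1e+07 kg·m²/s ≈ 8.958e+17 kg·m²/s.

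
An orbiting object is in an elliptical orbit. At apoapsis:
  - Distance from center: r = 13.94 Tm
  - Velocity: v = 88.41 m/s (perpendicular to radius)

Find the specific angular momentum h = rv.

Convert to SI: r = 13.94 Tm = 1.394e+13 m.
With v perpendicular to r, h = r · v.
h = 1.394e+13 · 88.41 m²/s ≈ 1.232e+15 m²/s.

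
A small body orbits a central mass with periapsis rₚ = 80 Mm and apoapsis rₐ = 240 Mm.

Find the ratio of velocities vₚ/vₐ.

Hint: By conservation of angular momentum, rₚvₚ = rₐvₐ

Convert to SI: rₚ = 80 Mm = 8e+07 m; rₐ = 240 Mm = 2.4e+08 m.
Conservation of angular momentum gives rₚvₚ = rₐvₐ, so vₚ/vₐ = rₐ/rₚ.
vₚ/vₐ = 2.4e+08 / 8e+07 ≈ 3.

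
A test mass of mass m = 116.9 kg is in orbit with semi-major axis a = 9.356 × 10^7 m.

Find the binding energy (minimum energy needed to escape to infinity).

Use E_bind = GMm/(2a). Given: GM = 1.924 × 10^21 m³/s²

Total orbital energy is E = −GMm/(2a); binding energy is E_bind = −E = GMm/(2a).
E_bind = 1.924e+21 · 116.9 / (2 · 9.356e+07) J ≈ 1.202e+15 J = 1.202 PJ.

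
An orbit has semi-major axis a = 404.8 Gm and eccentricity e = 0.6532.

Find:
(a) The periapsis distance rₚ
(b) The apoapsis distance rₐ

Convert to SI: a = 404.8 Gm = 4.048e+11 m.
(a) rₚ = a(1 − e) = 4.048e+11 · (1 − 0.6532) = 4.048e+11 · 0.3468 ≈ 1.404e+11 m = 140.4 Gm.
(b) rₐ = a(1 + e) = 4.048e+11 · (1 + 0.6532) = 4.048e+11 · 1.6532 ≈ 6.692e+11 m = 669.2 Gm.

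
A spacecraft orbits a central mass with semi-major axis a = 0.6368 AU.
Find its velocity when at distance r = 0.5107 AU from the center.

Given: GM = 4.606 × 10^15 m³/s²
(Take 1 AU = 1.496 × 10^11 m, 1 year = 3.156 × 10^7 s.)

Convert to SI: a = 0.6368 AU = 9.52653e+10 m; r = 0.5107 AU = 7.64007e+10 m.
Vis-viva: v = √(GM · (2/r − 1/a)).
2/r − 1/a = 2/7.64007e+10 − 1/9.52653e+10 = 1.56808e-11 m⁻¹.
v = √(4.606e+15 · 1.56808e-11) m/s ≈ 268.7 m/s = 0.0567 AU/year.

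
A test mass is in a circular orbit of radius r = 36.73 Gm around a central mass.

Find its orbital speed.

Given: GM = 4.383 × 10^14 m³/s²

Convert to SI: r = 36.73 Gm = 3.673e+10 m.
For a circular orbit, gravity supplies the centripetal force, so v = √(GM / r).
v = √(4.383e+14 / 3.673e+10) m/s ≈ 109.2 m/s = 109.2 m/s.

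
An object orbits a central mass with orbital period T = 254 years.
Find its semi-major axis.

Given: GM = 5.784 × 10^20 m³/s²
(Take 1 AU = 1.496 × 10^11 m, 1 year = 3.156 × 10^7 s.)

Convert to SI: T = 254 years = 8.01624e+09 s.
Invert Kepler's third law: a = (GM · T² / (4π²))^(1/3).
Substituting T = 8.01624e+09 s and GM = 5.784e+20 m³/s²:
a = (5.784e+20 · (8.01624e+09)² / (4π²))^(1/3) m
a ≈ 9.801e+12 m = 65.51 AU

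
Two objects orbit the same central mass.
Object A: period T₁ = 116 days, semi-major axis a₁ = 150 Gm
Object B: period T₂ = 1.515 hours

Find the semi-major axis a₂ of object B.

Convert to SI: T₁ = 116 days = 1.00224e+07 s; a₁ = 150 Gm = 1.5e+11 m; T₂ = 1.515 hours = 5454 s.
Kepler's third law: (T₁/T₂)² = (a₁/a₂)³ ⇒ a₂ = a₁ · (T₂/T₁)^(2/3).
T₂/T₁ = 5454 / 1.00224e+07 = 0.000544181.
a₂ = 1.5e+11 · (0.000544181)^(2/3) m ≈ 9.998e+08 m = 999.8 Mm.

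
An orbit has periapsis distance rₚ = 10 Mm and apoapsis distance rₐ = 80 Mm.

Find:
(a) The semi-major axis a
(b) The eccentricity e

Convert to SI: rₚ = 10 Mm = 1e+07 m; rₐ = 80 Mm = 8e+07 m.
(a) a = (rₚ + rₐ) / 2 = (1e+07 + 8e+07) / 2 ≈ 4.5e+07 m = 45 Mm.
(b) e = (rₐ − rₚ) / (rₐ + rₚ) = (8e+07 − 1e+07) / (8e+07 + 1e+07) ≈ 0.7778.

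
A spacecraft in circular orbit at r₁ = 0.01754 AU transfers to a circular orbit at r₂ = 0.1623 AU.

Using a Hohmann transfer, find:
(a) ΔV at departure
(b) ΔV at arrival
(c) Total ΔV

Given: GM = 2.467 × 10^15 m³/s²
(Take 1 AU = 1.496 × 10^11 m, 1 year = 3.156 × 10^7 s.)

Convert to SI: r₁ = 0.01754 AU = 2.62398e+09 m; r₂ = 0.1623 AU = 2.42801e+10 m.
Transfer semi-major axis: a_t = (r₁ + r₂)/2 = (2.62398e+09 + 2.42801e+10)/2 = 1.3452e+10 m.
Circular speeds: v₁ = √(GM/r₁) = 969.625 m/s, v₂ = √(GM/r₂) = 318.757 m/s.
Transfer speeds (vis-viva v² = GM(2/r − 1/a_t)): v₁ᵗ = 1302.67 m/s, v₂ᵗ = 140.782 m/s.
(a) ΔV₁ = |v₁ᵗ − v₁| ≈ 333 m/s = 0.07026 AU/year.
(b) ΔV₂ = |v₂ − v₂ᵗ| ≈ 178 m/s = 0.03755 AU/year.
(c) ΔV_total = ΔV₁ + ΔV₂ ≈ 511 m/s = 0.1078 AU/year.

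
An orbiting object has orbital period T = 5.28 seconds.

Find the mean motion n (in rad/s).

n = 2π / T.
n = 2π / 5.28 s ≈ 1.19 rad/s.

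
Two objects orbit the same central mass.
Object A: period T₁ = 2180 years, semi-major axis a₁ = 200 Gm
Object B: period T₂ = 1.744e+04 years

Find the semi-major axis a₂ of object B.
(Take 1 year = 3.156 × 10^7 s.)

Convert to SI: T₁ = 2180 years = 6.88008e+10 s; a₁ = 200 Gm = 2e+11 m; T₂ = 1.744e+04 years = 5.50406e+11 s.
Kepler's third law: (T₁/T₂)² = (a₁/a₂)³ ⇒ a₂ = a₁ · (T₂/T₁)^(2/3).
T₂/T₁ = 5.50406e+11 / 6.88008e+10 = 8.
a₂ = 2e+11 · (8)^(2/3) m ≈ 8e+11 m = 800 Gm.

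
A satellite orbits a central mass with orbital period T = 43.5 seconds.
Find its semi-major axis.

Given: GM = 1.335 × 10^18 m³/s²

Invert Kepler's third law: a = (GM · T² / (4π²))^(1/3).
Substituting T = 43.5 s and GM = 1.335e+18 m³/s²:
a = (1.335e+18 · (43.5)² / (4π²))^(1/3) m
a ≈ 4e+06 m = 4 Mm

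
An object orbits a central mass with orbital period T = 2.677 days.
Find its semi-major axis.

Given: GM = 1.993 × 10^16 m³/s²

Convert to SI: T = 2.677 days = 231293 s.
Invert Kepler's third law: a = (GM · T² / (4π²))^(1/3).
Substituting T = 231293 s and GM = 1.993e+16 m³/s²:
a = (1.993e+16 · (231293)² / (4π²))^(1/3) m
a ≈ 3e+08 m = 300 Mm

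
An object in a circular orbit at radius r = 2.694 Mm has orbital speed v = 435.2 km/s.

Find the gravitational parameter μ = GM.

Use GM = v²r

Convert to SI: r = 2.694 Mm = 2.694e+06 m; v = 435.2 km/s = 435200 m/s.
For a circular orbit v² = GM/r, so GM = v² · r.
GM = (435200)² · 2.694e+06 m³/s² ≈ 5.102e+17 m³/s² = 5.102 × 10^17 m³/s².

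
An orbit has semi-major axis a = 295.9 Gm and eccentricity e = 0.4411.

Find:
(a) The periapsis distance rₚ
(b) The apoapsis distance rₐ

Convert to SI: a = 295.9 Gm = 2.959e+11 m.
(a) rₚ = a(1 − e) = 2.959e+11 · (1 − 0.4411) = 2.959e+11 · 0.5589 ≈ 1.654e+11 m = 165.4 Gm.
(b) rₐ = a(1 + e) = 2.959e+11 · (1 + 0.4411) = 2.959e+11 · 1.4411 ≈ 4.264e+11 m = 426.4 Gm.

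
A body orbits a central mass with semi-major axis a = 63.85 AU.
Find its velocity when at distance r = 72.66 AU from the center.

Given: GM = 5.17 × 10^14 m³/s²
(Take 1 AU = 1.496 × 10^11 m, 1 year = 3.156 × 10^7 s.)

Convert to SI: a = 63.85 AU = 9.55196e+12 m; r = 72.66 AU = 1.08699e+13 m.
Vis-viva: v = √(GM · (2/r − 1/a)).
2/r − 1/a = 2/1.08699e+13 − 1/9.55196e+12 = 7.93032e-14 m⁻¹.
v = √(5.17e+14 · 7.93032e-14) m/s ≈ 6.403 m/s = 0.001351 AU/year.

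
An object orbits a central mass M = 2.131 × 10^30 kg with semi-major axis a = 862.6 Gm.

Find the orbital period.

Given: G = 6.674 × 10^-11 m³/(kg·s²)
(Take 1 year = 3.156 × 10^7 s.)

Convert to SI: a = 862.6 Gm = 8.626e+11 m.
GM = G · M = 6.674e-11 · 2.131e+30 = 1.42223e+20 m³/s².
Kepler's third law: T = 2π √(a³ / GM).
Substituting a = 8.626e+11 m and GM = 1.42223e+20 m³/s²:
T = 2π √((8.626e+11)³ / 1.42223e+20) s
T ≈ 4.221e+08 s = 13.37 years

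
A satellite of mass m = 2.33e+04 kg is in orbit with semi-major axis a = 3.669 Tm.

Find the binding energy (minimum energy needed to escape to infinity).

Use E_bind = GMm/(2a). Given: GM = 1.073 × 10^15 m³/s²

Convert to SI: a = 3.669 Tm = 3.669e+12 m.
Total orbital energy is E = −GMm/(2a); binding energy is E_bind = −E = GMm/(2a).
E_bind = 1.073e+15 · 2.33e+04 / (2 · 3.669e+12) J ≈ 3.407e+06 J = 3.407 MJ.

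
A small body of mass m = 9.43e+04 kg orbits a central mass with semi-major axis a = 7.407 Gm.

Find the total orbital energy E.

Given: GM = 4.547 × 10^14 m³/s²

Convert to SI: a = 7.407 Gm = 7.407e+09 m.
E = −GMm / (2a).
E = −4.547e+14 · 9.43e+04 / (2 · 7.407e+09) J ≈ -2.894e+09 J = -2.894 GJ.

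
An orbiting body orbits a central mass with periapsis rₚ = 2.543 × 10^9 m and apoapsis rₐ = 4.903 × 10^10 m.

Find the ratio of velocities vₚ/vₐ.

Conservation of angular momentum gives rₚvₚ = rₐvₐ, so vₚ/vₐ = rₐ/rₚ.
vₚ/vₐ = 4.903e+10 / 2.543e+09 ≈ 19.28.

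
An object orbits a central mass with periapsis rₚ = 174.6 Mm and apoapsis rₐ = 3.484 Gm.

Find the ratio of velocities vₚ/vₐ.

Convert to SI: rₚ = 174.6 Mm = 1.746e+08 m; rₐ = 3.484 Gm = 3.484e+09 m.
Conservation of angular momentum gives rₚvₚ = rₐvₐ, so vₚ/vₐ = rₐ/rₚ.
vₚ/vₐ = 3.484e+09 / 1.746e+08 ≈ 19.95.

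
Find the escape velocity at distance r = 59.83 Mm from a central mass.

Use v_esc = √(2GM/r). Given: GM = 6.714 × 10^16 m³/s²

Convert to SI: r = 59.83 Mm = 5.983e+07 m.
Escape velocity comes from setting total energy to zero: ½v² − GM/r = 0 ⇒ v_esc = √(2GM / r).
v_esc = √(2 · 6.714e+16 / 5.983e+07) m/s ≈ 4.737e+04 m/s = 47.37 km/s.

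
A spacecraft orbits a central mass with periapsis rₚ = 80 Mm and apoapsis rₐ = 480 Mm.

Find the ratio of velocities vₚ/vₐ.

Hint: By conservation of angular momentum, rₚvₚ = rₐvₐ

Convert to SI: rₚ = 80 Mm = 8e+07 m; rₐ = 480 Mm = 4.8e+08 m.
Conservation of angular momentum gives rₚvₚ = rₐvₐ, so vₚ/vₐ = rₐ/rₚ.
vₚ/vₐ = 4.8e+08 / 8e+07 ≈ 6.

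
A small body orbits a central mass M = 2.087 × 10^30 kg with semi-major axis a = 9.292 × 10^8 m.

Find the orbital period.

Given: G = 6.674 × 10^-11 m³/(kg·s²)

GM = G · M = 6.674e-11 · 2.087e+30 = 1.39286e+20 m³/s².
Kepler's third law: T = 2π √(a³ / GM).
Substituting a = 9.292e+08 m and GM = 1.39286e+20 m³/s²:
T = 2π √((9.292e+08)³ / 1.39286e+20) s
T ≈ 1.508e+04 s = 4.189 hours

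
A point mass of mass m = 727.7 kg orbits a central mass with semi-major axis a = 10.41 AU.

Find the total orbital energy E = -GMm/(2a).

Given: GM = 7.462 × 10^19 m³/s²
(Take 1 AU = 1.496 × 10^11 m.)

Convert to SI: a = 10.41 AU = 1.55734e+12 m.
E = −GMm / (2a).
E = −7.462e+19 · 727.7 / (2 · 1.55734e+12) J ≈ -1.743e+10 J = -17.43 GJ.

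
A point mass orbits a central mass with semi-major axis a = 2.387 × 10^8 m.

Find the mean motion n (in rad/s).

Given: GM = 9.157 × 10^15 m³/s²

n = √(GM / a³).
n = √(9.157e+15 / (2.387e+08)³) rad/s ≈ 2.595e-05 rad/s.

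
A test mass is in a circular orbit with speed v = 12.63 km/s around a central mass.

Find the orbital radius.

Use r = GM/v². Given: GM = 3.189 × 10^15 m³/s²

Convert to SI: v = 12.63 km/s = 12630 m/s.
For a circular orbit, v² = GM / r, so r = GM / v².
r = 3.189e+15 / (12630)² m ≈ 1.999e+07 m = 19.99 Mm.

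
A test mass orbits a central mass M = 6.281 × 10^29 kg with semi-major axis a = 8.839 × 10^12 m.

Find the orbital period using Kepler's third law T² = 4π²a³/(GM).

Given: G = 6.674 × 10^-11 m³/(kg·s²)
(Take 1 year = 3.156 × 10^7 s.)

GM = G · M = 6.674e-11 · 6.281e+29 = 4.19194e+19 m³/s².
Kepler's third law: T = 2π √(a³ / GM).
Substituting a = 8.839e+12 m and GM = 4.19194e+19 m³/s²:
T = 2π √((8.839e+12)³ / 4.19194e+19) s
T ≈ 2.55e+10 s = 808.1 years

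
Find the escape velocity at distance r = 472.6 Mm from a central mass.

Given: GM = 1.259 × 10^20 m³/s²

Convert to SI: r = 472.6 Mm = 4.726e+08 m.
Escape velocity comes from setting total energy to zero: ½v² − GM/r = 0 ⇒ v_esc = √(2GM / r).
v_esc = √(2 · 1.259e+20 / 4.726e+08) m/s ≈ 7.299e+05 m/s = 729.9 km/s.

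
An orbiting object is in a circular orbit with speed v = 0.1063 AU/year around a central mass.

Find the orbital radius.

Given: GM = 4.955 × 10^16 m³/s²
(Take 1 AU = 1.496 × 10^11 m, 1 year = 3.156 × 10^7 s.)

Convert to SI: v = 0.1063 AU/year = 503.881 m/s.
For a circular orbit, v² = GM / r, so r = GM / v².
r = 4.955e+16 / (503.881)² m ≈ 1.952e+11 m = 1.305 AU.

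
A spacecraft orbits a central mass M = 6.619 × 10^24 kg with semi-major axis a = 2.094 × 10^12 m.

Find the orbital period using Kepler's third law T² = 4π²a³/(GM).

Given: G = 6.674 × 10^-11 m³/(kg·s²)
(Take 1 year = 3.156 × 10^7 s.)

GM = G · M = 6.674e-11 · 6.619e+24 = 4.41752e+14 m³/s².
Kepler's third law: T = 2π √(a³ / GM).
Substituting a = 2.094e+12 m and GM = 4.41752e+14 m³/s²:
T = 2π √((2.094e+12)³ / 4.41752e+14) s
T ≈ 9.058e+11 s = 2.87e+04 years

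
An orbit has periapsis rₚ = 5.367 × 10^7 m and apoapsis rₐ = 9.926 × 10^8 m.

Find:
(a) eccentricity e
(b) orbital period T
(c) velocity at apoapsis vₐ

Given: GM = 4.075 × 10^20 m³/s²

(a) e = (rₐ − rₚ)/(rₐ + rₚ) = (9.926e+08 − 5.367e+07)/(9.926e+08 + 5.367e+07) ≈ 0.8974
(b) With a = (rₚ + rₐ)/2 = 5.23135e+08 m, T = 2π √(a³/GM) = 2π √((5.23135e+08)³/4.075e+20) s ≈ 3724 s
(c) With a = (rₚ + rₐ)/2 = 5.23135e+08 m, vₐ = √(GM (2/rₐ − 1/a)) = √(4.075e+20 · (2/9.926e+08 − 1/5.23135e+08)) m/s ≈ 2.052e+05 m/s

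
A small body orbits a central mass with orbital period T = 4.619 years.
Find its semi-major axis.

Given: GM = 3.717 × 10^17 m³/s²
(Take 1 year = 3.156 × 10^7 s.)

Convert to SI: T = 4.619 years = 1.45776e+08 s.
Invert Kepler's third law: a = (GM · T² / (4π²))^(1/3).
Substituting T = 1.45776e+08 s and GM = 3.717e+17 m³/s²:
a = (3.717e+17 · (1.45776e+08)² / (4π²))^(1/3) m
a ≈ 5.849e+10 m = 58.49 Gm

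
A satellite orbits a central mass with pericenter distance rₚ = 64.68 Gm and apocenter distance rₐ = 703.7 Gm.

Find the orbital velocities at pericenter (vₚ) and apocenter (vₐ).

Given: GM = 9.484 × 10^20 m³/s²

Convert to SI: rₚ = 64.68 Gm = 6.468e+10 m; rₐ = 703.7 Gm = 7.037e+11 m.
Use the vis-viva equation v² = GM(2/r − 1/a) with a = (rₚ + rₐ)/2 = (6.468e+10 + 7.037e+11)/2 = 3.8419e+11 m.
vₚ = √(GM · (2/rₚ − 1/a)) = √(9.484e+20 · (2/6.468e+10 − 1/3.8419e+11)) m/s ≈ 1.639e+05 m/s = 163.9 km/s.
vₐ = √(GM · (2/rₐ − 1/a)) = √(9.484e+20 · (2/7.037e+11 − 1/3.8419e+11)) m/s ≈ 1.506e+04 m/s = 15.06 km/s.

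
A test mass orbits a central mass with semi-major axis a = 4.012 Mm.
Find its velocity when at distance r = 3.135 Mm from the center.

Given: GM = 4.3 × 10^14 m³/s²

Convert to SI: a = 4.012 Mm = 4.012e+06 m; r = 3.135 Mm = 3.135e+06 m.
Vis-viva: v = √(GM · (2/r − 1/a)).
2/r − 1/a = 2/3.135e+06 − 1/4.012e+06 = 3.88706e-07 m⁻¹.
v = √(4.3e+14 · 3.88706e-07) m/s ≈ 1.293e+04 m/s = 12.93 km/s.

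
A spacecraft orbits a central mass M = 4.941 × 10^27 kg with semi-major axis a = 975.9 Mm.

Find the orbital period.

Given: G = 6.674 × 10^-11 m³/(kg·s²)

Convert to SI: a = 975.9 Mm = 9.759e+08 m.
GM = G · M = 6.674e-11 · 4.941e+27 = 3.29762e+17 m³/s².
Kepler's third law: T = 2π √(a³ / GM).
Substituting a = 9.759e+08 m and GM = 3.29762e+17 m³/s²:
T = 2π √((9.759e+08)³ / 3.29762e+17) s
T ≈ 3.336e+05 s = 3.861 days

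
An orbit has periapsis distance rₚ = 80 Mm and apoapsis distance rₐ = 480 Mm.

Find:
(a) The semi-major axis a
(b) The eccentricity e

Convert to SI: rₚ = 80 Mm = 8e+07 m; rₐ = 480 Mm = 4.8e+08 m.
(a) a = (rₚ + rₐ) / 2 = (8e+07 + 4.8e+08) / 2 ≈ 2.8e+08 m = 280 Mm.
(b) e = (rₐ − rₚ) / (rₐ + rₚ) = (4.8e+08 − 8e+07) / (4.8e+08 + 8e+07) ≈ 0.7143.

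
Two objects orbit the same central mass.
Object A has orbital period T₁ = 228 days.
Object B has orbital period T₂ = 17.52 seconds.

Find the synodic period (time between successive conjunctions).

Convert to SI: T₁ = 228 days = 1.96992e+07 s.
T_syn = |T₁ · T₂ / (T₁ − T₂)|.
T_syn = |1.96992e+07 · 17.52 / (1.96992e+07 − 17.52)| s ≈ 17.52 s = 17.52 seconds.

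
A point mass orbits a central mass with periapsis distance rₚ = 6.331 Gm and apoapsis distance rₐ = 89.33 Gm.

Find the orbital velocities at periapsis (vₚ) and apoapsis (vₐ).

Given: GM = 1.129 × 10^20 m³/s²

Convert to SI: rₚ = 6.331 Gm = 6.331e+09 m; rₐ = 89.33 Gm = 8.933e+10 m.
Use the vis-viva equation v² = GM(2/r − 1/a) with a = (rₚ + rₐ)/2 = (6.331e+09 + 8.933e+10)/2 = 4.78305e+10 m.
vₚ = √(GM · (2/rₚ − 1/a)) = √(1.129e+20 · (2/6.331e+09 − 1/4.78305e+10)) m/s ≈ 1.825e+05 m/s = 182.5 km/s.
vₐ = √(GM · (2/rₐ − 1/a)) = √(1.129e+20 · (2/8.933e+10 − 1/4.78305e+10)) m/s ≈ 1.293e+04 m/s = 12.93 km/s.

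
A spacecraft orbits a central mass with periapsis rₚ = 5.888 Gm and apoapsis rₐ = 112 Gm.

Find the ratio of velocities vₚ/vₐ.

Convert to SI: rₚ = 5.888 Gm = 5.888e+09 m; rₐ = 112 Gm = 1.12e+11 m.
Conservation of angular momentum gives rₚvₚ = rₐvₐ, so vₚ/vₐ = rₐ/rₚ.
vₚ/vₐ = 1.12e+11 / 5.888e+09 ≈ 19.02.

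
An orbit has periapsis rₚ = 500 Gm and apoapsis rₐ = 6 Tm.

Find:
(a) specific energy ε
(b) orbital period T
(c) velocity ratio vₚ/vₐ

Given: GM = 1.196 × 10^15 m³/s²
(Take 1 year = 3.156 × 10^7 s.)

Convert to SI: rₚ = 500 Gm = 5e+11 m; rₐ = 6 Tm = 6e+12 m.
(a) With a = (rₚ + rₐ)/2 = 3.25e+12 m, ε = −GM/(2a) = −1.196e+15/(2 · 3.25e+12) J/kg ≈ -184 J/kg
(b) With a = (rₚ + rₐ)/2 = 3.25e+12 m, T = 2π √(a³/GM) = 2π √((3.25e+12)³/1.196e+15) s ≈ 1.064e+12 s
(c) Conservation of angular momentum (rₚvₚ = rₐvₐ) gives vₚ/vₐ = rₐ/rₚ = 6e+12/5e+11 ≈ 12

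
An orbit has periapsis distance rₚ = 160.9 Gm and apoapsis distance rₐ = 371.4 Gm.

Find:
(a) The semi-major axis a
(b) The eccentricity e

Convert to SI: rₚ = 160.9 Gm = 1.609e+11 m; rₐ = 371.4 Gm = 3.714e+11 m.
(a) a = (rₚ + rₐ) / 2 = (1.609e+11 + 3.714e+11) / 2 ≈ 2.662e+11 m = 266.1 Gm.
(b) e = (rₐ − rₚ) / (rₐ + rₚ) = (3.714e+11 − 1.609e+11) / (3.714e+11 + 1.609e+11) ≈ 0.3955.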